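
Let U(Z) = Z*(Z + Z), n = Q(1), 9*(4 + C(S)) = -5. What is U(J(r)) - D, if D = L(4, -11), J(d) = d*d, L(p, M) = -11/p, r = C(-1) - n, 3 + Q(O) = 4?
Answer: 50072171/26244 ≈ 1907.9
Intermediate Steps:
C(S) = -41/9 (C(S) = -4 + (⅑)*(-5) = -4 - 5/9 = -41/9)
Q(O) = 1 (Q(O) = -3 + 4 = 1)
n = 1
r = -50/9 (r = -41/9 - 1*1 = -41/9 - 1 = -50/9 ≈ -5.5556)
J(d) = d²
D = -11/4 ≈ -2.7500
U(Z) = 2*Z² (U(Z) = Z*(2*Z) = 2*Z²)
U(J(r)) - D = 2*((-50/9)²)² - 1*(-11/4) = 2*(2500/81)² + 11/4 = 2*(6250000/6561) + 11/4 = 12500000/6561 + 11/4 = 50072171/26244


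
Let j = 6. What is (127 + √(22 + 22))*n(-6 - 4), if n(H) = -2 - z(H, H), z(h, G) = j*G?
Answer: 7366 + 116*√11 ≈ 7750.7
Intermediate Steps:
z(h, G) = 6*G
n(H) = -2 - 6*H
(127 + √(22 + 22))*n(-6 - 4) = (127 + √(22 + 22))*(-2 - 6*(-6 - 4)) = (127 + √44)*(-2 - 6*(-10)) = (127 + 2*√11)*(-2 + 60) = (127 + 2*√11)*58 = 7366 + 116*√11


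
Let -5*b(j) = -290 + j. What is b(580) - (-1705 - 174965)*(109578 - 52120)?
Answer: 10151104802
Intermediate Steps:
b(j) = 58 - j/5 (b(j) = -(-290 + j)/5 = 58 - j/5)
b(580) - (-1705 - 174965)*(109578 - 52120) = (58 - ⅕*580) - (-1705 - 174965)*(109578 - 52120) = (58 - 116) - (-176670)*57458 = -58 - 1*(-10151104860) = -58 + 10151104860 = 10151104802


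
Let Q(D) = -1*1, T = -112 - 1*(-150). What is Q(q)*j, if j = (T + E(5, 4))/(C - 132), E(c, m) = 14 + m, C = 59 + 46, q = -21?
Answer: 56/27 ≈ 2.0741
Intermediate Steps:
T = 38 (T = -112 + 150 = 38)
Q(D) = -1
C = 105
j = -56/27 (j = (38 + (14 + 4))/(105 - 132) = (38 + 18)/(-27) = 56*(-1/27) = -56/27 ≈ -2.0741)
Q(q)*j = -1*(-56/27) = 56/27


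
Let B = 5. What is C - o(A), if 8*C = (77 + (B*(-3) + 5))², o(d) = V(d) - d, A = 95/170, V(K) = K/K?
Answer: 76253/136 ≈ 560.68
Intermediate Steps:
V(K) = 1
A = 19/34 (A = 95*(1/170) = 19/34 ≈ 0.55882)
o(d) = 1 - d
C = 4489/8 (C = (77 + (5*(-3) + 5))²/8 = (77 + (-15 + 5))²/8 = (77 - 10)²/8 = (⅛)*67² = (⅛)*4489 = 4489/8 ≈ 561.13)
C - o(A) = 4489/8 - (1 - 1*19/34) = 4489/8 - (1 - 19/34) = 4489/8 - 1*15/34 = 4489/8 - 15/34 = 76253/136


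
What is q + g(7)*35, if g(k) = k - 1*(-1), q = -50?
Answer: 230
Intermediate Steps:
g(k) = 1 + k (g(k) = k + 1 = 1 + k)
q + g(7)*35 = -50 + (1 + 7)*35 = -50 + 8*35 = -50 + 280 = 230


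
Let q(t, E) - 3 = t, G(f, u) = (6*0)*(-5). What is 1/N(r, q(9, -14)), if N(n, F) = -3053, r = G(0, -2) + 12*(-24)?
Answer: -1/3053 ≈ -0.00032755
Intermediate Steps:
G(f, u) = 0 (G(f, u) = 0*(-5) = 0)
q(t, E) = 3 + t
r = -288 (r = 0 + 12*(-24) = 0 - 288 = -288)
1/N(r, q(9, -14)) = 1/(-3053) = -1/3053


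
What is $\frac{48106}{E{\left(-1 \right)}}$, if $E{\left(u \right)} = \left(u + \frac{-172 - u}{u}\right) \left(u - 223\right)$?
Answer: $- \frac{24053}{19040} \approx -1.2633$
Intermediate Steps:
$E{\left(u \right)} = \left(-223 + u\right) \left(u + \frac{-172 - u}{u}\right)$ ($E{\left(u \right)} = \left(u + \frac{-172 - u}{u}\right) \left(-223 + u\right) = \left(-223 + u\right) \left(u + \frac{-172 - u}{u}\right)$)
$\frac{48106}{E{\left(-1 \right)}} = \frac{48106}{51 + \left(-1\right)^{2} - -224 + \frac{38356}{-1}} = \frac{48106}{51 + 1 + 224 + 38356 \left(-1\right)} = \frac{48106}{51 + 1 + 224 - 38356} = \frac{48106}{-38080} = 48106 \left(- \frac{1}{38080}\right) = - \frac{24053}{19040}$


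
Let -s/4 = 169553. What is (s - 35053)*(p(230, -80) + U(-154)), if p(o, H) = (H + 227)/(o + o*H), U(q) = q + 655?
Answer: -1298573540019/3634 ≈ -3.5734e+8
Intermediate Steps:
s = -678212 (s = -4*169553 = -678212)
U(q) = 655 + q
p(o, H) = (227 + H)/(o + H*o)
(s - 35053)*(p(230, -80) + U(-154)) = (-678212 - 35053)*((227 - 80)/(230*(1 - 80)) + (655 - 154)) = -713265*((1/230)*147/(-79) + 501) = -713265*((1/230)*(-1/79)*147 + 501) = -713265*(-147/18170 + 501) = -713265*9103023/18170 = -1298573540019/3634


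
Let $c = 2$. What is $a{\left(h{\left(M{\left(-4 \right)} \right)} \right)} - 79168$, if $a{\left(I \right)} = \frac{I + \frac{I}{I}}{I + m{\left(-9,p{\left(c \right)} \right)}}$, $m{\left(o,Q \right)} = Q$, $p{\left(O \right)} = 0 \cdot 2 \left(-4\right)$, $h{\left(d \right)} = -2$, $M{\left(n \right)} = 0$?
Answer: $- \frac{158335}{2} \approx -79168.0$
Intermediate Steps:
$p{\left(O \right)} = 0$ ($p{\left(O \right)} = 0 \left(-4\right) = 0$)
$a{\left(I \right)} = \frac{1 + I}{I}$ ($a{\left(I \right)} = \frac{I + \frac{I}{I}}{I + 0} = \frac{I + 1}{I} = \frac{1 + I}{I}$)
$a{\left(h{\left(M{\left(-4 \right)} \right)} \right)} - 79168 = \frac{1 - 2}{-2} - 79168 = \left(- \frac{1}{2}\right) \left(-1\right) - 79168 = \frac{1}{2} - 79168 = - \frac{158335}{2}$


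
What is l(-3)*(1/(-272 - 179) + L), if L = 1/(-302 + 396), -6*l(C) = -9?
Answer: 1071/84788 ≈ 0.012632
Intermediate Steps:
l(C) = 3/2 (l(C) = -1/6*(-9) = 3/2)
L = 1/94 ≈ 0.010638
l(-3)*(1/(-272 - 179) + L) = 3*(1/(-272 - 179) + 1/94)/2 = 3*(1/(-451) + 1/94)/2 = 3*(-1/451 + 1/94)/2 = (3/2)*(357/42394) = 1071/84788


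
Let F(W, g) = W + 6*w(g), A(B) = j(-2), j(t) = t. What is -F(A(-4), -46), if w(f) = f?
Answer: 278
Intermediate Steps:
A(B) = -2
F(W, g) = W + 6*g
-F(A(-4), -46) = -(-2 + 6*(-46)) = -(-2 - 276) = -1*(-278) = 278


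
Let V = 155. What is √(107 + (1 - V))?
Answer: I*√47 ≈ 6.8557*I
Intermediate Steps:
√(107 + (1 - V)) = √(107 + (1 - 1*155)) = √(107 + (1 - 155)) = √(107 - 154) = √(-47) = I*√47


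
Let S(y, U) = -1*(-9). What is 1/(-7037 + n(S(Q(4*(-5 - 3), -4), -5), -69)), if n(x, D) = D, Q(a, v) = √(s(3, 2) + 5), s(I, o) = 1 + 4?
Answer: -1/7106 ≈ -0.00014073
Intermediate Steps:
s(I, o) = 5
Q(a, v) = √10 (Q(a, v) = √(5 + 5) = √10)
S(y, U) = 9
1/(-7037 + n(S(Q(4*(-5 - 3), -4), -5), -69)) = 1/(-7037 - 69) = 1/(-7106) = -1/7106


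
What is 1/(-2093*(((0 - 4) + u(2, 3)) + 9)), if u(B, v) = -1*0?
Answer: -1/10465 ≈ -9.5557e-5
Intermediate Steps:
u(B, v) = 0
1/(-2093*(((0 - 4) + u(2, 3)) + 9)) = 1/(-2093*(((0 - 4) + 0) + 9)) = 1/(-2093*((-4 + 0) + 9)) = 1/(-2093*(-4 + 9)) = 1/(-2093*5) = 1/(-10465) = -1/10465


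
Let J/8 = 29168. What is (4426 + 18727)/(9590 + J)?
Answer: 23153/242934 ≈ 0.095306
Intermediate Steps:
J = 233344 (J = 8*29168 = 233344)
(4426 + 18727)/(9590 + J) = (4426 + 18727)/(9590 + 233344) = 23153/242934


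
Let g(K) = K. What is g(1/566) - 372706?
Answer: -210951595/566 ≈ -3.7271e+5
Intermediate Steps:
g(1/566) - 372706 = 1/566 - 372706 = -210951595/566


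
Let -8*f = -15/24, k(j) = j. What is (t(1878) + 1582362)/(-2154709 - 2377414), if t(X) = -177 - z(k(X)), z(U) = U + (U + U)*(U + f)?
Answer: 87580071/72513968 ≈ 1.2078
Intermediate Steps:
f = 5/64 (f = -(-15)/(8*24) = -⅛*(-5/8) = 5/64 ≈ 0.078125)
z(U) = U + 2*U*(5/64 + U) (z(U) = U + (U + U)*(U + 5/64) = U + (2*U)*(5/64 + U) = U + 2*U*(5/64 + U))
t(X) = -177 - X*(37 + 64*X)/32
(t(1878) + 1582362)/(-2154709 - 2377414) = ((-177 - 1/32*1878*(37 + 64*1878)) + 1582362)/(-2154709 - 2377414) = ((-177 - 1/32*1878*(37 + 120192)) + 1582362)/(-4532123) = ((-177 - 1/32*1878*120229) + 1582362)*(-1/4532123) = ((-177 - 112895031/16) + 1582362)*(-1/4532123) = (-112897863/16 + 1582362)*(-1/4532123) = -87580071/16*(-1/4532123) = 87580071/72513968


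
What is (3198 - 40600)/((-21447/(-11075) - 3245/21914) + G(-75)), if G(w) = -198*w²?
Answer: 9077373765100/270303962261317 ≈ 0.033582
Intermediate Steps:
(3198 - 40600)/((-21447/(-11075) - 3245/21914) + G(-75)) = (3198 - 40600)/((-21447/(-11075) - 3245/21914) - 198*(-75)²) = -37402/((-21447*(-1/11075) - 3245*1/21914) - 198*5625) = -37402/((21447/11075 - 3245/21914) - 1113750) = -37402/(434051183/242697550 - 1113750) = -37402/(-270303962261317/242697550) = -37402*(-242697550/270303962261317) = 9077373765100/270303962261317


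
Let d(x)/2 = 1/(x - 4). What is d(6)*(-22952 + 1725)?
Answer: -21227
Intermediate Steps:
d(x) = 2/(-4 + x) (d(x) = 2/(x - 4) = 2/(-4 + x))
d(6)*(-22952 + 1725) = (2/(-4 + 6))*(-22952 + 1725) = (2/2)*(-21227) = (2*(½))*(-21227) = 1*(-21227) = -21227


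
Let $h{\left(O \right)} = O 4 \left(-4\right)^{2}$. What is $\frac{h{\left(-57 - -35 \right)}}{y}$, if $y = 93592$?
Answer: $- \frac{176}{11699} \approx -0.015044$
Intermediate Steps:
$h{\left(O \right)} = 64 O$ ($h{\left(O \right)} = 4 O 16 = 64 O$)
$\frac{h{\left(-57 - -35 \right)}}{y} = \frac{64 \left(-57 - -35\right)}{93592} = 64 \left(-57 + 35\right) \frac{1}{93592} = 64 \left(-22\right) \frac{1}{93592} = \left(-1408\right) \frac{1}{93592} = - \frac{176}{11699}$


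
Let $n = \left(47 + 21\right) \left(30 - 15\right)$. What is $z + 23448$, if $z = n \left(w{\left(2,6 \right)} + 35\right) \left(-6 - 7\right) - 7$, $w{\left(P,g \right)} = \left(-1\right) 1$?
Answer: $-427399$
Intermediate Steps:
$w{\left(P,g \right)} = -1$
$n = 1020$ ($n = 68 \cdot 15 = 1020$)
$z = -450847$ ($z = 1020 \left(-1 + 35\right) \left(-6 - 7\right) - 7 = 1020 \cdot 34 \left(-13\right) - 7 = 1020 \left(-442\right) - 7 = -450840 - 7 = -450847$)
$z + 23448 = -450847 + 23448 = -427399$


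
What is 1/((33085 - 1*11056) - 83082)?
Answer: -1/61053 ≈ -1.6379e-5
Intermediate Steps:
1/((33085 - 1*11056) - 83082) = 1/((33085 - 11056) - 83082) = 1/(22029 - 83082) = 1/(-61053) = -1/61053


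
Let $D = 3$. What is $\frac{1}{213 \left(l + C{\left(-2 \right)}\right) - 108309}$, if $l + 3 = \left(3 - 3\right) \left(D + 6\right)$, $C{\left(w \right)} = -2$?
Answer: $- \frac{1}{109374} \approx -9.1429 \cdot 10^{-6}$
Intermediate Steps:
$l = -3$ ($l = -3 + \left(3 - 3\right) \left(3 + 6\right) = -3 + 0 \cdot 9 = -3 + 0 = -3$)
$\frac{1}{213 \left(l + C{\left(-2 \right)}\right) - 108309} = \frac{1}{213 \left(-3 - 2\right) - 108309} = \frac{1}{213 \left(-5\right) - 108309} = \frac{1}{-1065 - 108309} = \frac{1}{-109374} = - \frac{1}{109374}$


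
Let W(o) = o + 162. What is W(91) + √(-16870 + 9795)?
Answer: 253 + 5*I*√283 ≈ 253.0 + 84.113*I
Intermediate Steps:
W(o) = 162 + o
W(91) + √(-16870 + 9795) = (162 + 91) + √(-16870 + 9795) = 253 + √(-7075) = 253 + 5*I*√283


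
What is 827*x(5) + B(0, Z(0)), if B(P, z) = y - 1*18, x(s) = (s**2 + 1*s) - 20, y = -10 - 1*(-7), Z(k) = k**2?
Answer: 8249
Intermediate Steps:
y = -3 (y = -10 + 7 = -3)
x(s) = -20 + s + s**2 (x(s) = (s**2 + s) - 20 = (s + s**2) - 20 = -20 + s + s**2)
B(P, z) = -21 (B(P, z) = -3 - 1*18 = -3 - 18 = -21)
827*x(5) + B(0, Z(0)) = 827*(-20 + 5 + 5**2) - 21 = 827*(-20 + 5 + 25) - 21 = 827*10 - 21 = 8270 - 21 = 8249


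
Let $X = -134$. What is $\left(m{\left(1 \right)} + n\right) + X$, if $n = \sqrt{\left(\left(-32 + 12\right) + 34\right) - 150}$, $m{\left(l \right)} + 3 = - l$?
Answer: $-138 + 2 i \sqrt{34} \approx -138.0 + 11.662 i$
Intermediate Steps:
$m{\left(l \right)} = -3 - l$
$n = 2 i \sqrt{34}$ ($n = \sqrt{\left(-20 + 34\right) - 150} = \sqrt{14 - 150} = \sqrt{-136} = 2 i \sqrt{34} \approx 11.662 i$)
$\left(m{\left(1 \right)} + n\right) + X = \left(\left(-3 - 1\right) + 2 i \sqrt{34}\right) - 134 = \left(-4 + 2 i \sqrt{34}\right) - 134 = -138 + 2 i \sqrt{34}$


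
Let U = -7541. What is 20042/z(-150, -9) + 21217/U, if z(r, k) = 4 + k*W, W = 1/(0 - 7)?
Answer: 1057172025/279017 ≈ 3788.9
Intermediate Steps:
W = -1/7 (W = 1/(-7) = -1/7 ≈ -0.14286)
z(r, k) = 4 - k/7 (z(r, k) = 4 + k*(-1/7) = 4 - k/7)
20042/z(-150, -9) + 21217/U = 20042/(4 - 1/7*(-9)) + 21217/(-7541) = 20042/(4 + 9/7) + 21217*(-1/7541) = 20042/(37/7) - 21217/7541 = 20042*(7/37) - 21217/7541 = 140294/37 - 21217/7541 = 1057172025/279017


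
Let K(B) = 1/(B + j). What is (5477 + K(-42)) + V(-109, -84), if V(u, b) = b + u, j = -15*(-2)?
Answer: 63407/12 ≈ 5283.9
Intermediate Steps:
j = 30
K(B) = 1/(30 + B) (K(B) = 1/(B + 30) = 1/(30 + B))
(5477 + K(-42)) + V(-109, -84) = (5477 + 1/(30 - 42)) + (-84 - 109) = (5477 + 1/(-12)) - 193 = (5477 - 1/12) - 193 = 65723/12 - 193 = 63407/12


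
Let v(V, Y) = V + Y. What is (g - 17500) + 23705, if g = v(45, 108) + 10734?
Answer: 17092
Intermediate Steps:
g = 10887 (g = (45 + 108) + 10734 = 153 + 10734 = 10887)
(g - 17500) + 23705 = (10887 - 17500) + 23705 = -6613 + 23705 = 17092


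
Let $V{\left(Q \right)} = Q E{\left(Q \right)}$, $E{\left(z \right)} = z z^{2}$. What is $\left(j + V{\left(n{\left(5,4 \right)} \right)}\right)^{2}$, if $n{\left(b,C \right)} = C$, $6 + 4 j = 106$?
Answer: $78961$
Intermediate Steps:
$j = 25$ ($j = - \frac{3}{2} + \frac{1}{4} \cdot 106 = - \frac{3}{2} + \frac{53}{2} = 25$)
$E{\left(z \right)} = z^{3}$
$V{\left(Q \right)} = Q^{4}$ ($V{\left(Q \right)} = Q Q^{3} = Q^{4}$)
$\left(j + V{\left(n{\left(5,4 \right)} \right)}\right)^{2} = \left(25 + 4^{4}\right)^{2} = \left(25 + 256\right)^{2} = 281^{2} = 78961$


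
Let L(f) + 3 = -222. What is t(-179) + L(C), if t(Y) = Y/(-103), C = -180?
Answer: -22996/103 ≈ -223.26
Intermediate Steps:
L(f) = -225 (L(f) = -3 - 222 = -225)
t(Y) = -Y/103 (t(Y) = Y*(-1/103) = -Y/103)
t(-179) + L(C) = -1/103*(-179) - 225 = 179/103 - 225 = -22996/103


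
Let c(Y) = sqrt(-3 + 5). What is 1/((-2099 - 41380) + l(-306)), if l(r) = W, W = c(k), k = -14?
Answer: -43479/1890423439 - sqrt(2)/1890423439 ≈ -2.3000e-5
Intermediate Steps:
c(Y) = sqrt(2)
W = sqrt(2) ≈ 1.4142
l(r) = sqrt(2)
1/((-2099 - 41380) + l(-306)) = 1/((-2099 - 41380) + sqrt(2)) = 1/(-43479 + sqrt(2))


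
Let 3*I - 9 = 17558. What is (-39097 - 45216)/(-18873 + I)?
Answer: 252939/39052 ≈ 6.4770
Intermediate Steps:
I = 17567/3 (I = 3 + (⅓)*17558 = 3 + 17558/3 = 17567/3 ≈ 5855.7)
(-39097 - 45216)/(-18873 + I) = (-39097 - 45216)/(-18873 + 17567/3) = -84313/(-39052/3) = -84313*(-3/39052) = 252939/39052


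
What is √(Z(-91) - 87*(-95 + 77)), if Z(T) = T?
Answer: 5*√59 ≈ 38.406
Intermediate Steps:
√(Z(-91) - 87*(-95 + 77)) = √(-91 - 87*(-95 + 77)) = √(-91 - 87*(-18)) = √(-91 + 1566) = √1475 = 5*√59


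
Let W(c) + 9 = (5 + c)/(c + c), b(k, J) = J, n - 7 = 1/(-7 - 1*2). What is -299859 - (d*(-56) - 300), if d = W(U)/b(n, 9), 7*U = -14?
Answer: -898859/3 ≈ -2.9962e+5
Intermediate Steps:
n = 62/9 (n = 7 + 1/(-7 - 1*2) = 7 + 1/(-7 - 2) = 7 + 1/(-9) = 7 - ⅑ = 62/9 ≈ 6.8889)
U = -2 (U = (⅐)*(-14) = -2)
W(c) = -9 + (5 + c)/(2*c) (W(c) = -9 + (5 + c)/(c + c) = -9 + (5 + c)/((2*c)) = -9 + (5 + c)*(1/(2*c)) = -9 + (5 + c)/(2*c))
d = -13/12 (d = ((½)*(5 - 17*(-2))/(-2))/9 = ((½)*(-½)*(5 + 34))*(⅑) = ((½)*(-½)*39)*(⅑) = -39/4*⅑ = -13/12 ≈ -1.0833)
-299859 - (d*(-56) - 300) = -299859 - (-13/12*(-56) - 300) = -299859 - (182/3 - 300) = -299859 - 1*(-718/3) = -299859 + 718/3 = -898859/3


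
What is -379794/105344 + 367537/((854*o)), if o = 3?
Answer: 9436196375/67472832 ≈ 139.85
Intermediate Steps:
-379794/105344 + 367537/((854*o)) = -379794/105344 + 367537/((854*3)) = -379794*1/105344 + 367537/2562 = -189897/52672 + 367537*(1/2562) = -189897/52672 + 367537/2562 = 9436196375/67472832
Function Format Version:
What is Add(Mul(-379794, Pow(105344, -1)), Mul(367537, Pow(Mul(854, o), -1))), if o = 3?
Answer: Rational(9436196375, 67472832) ≈ 139.85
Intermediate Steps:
Add(Mul(-379794, Pow(105344, -1)), Mul(367537, Pow(Mul(854, o), -1))) = Add(Mul(-379794, Pow(105344, -1)), Mul(367537, Pow(Mul(854, 3), -1))) = Add(Mul(-379794, Rational(1, 105344)), Mul(367537, Pow(2562, -1))) = Add(Rational(-189897, 52672), Mul(367537, Rational(1, 2562))) = Add(Rational(-189897, 52672), Rational(367537, 2562)) = Rational(9436196375, 67472832)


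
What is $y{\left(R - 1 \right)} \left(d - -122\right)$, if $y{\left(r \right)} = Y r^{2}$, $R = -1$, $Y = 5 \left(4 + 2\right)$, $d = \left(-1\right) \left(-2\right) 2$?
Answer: $15120$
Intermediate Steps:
$d = 4$ ($d = 2 \cdot 2 = 4$)
$Y = 30$ ($Y = 5 \cdot 6 = 30$)
$y{\left(r \right)} = 30 r^{2}$
$y{\left(R - 1 \right)} \left(d - -122\right) = 30 \left(-1 - 1\right)^{2} \left(4 - -122\right) = 30 \left(-2\right)^{2} \left(4 + 122\right) = 30 \cdot 4 \cdot 126 = 120 \cdot 126 = 15120$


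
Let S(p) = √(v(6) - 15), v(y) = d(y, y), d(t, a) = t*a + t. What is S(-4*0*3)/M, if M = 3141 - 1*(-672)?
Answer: √3/1271 ≈ 0.0013627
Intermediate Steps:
d(t, a) = t + a*t (d(t, a) = a*t + t = t + a*t)
v(y) = y*(1 + y)
M = 3813 (M = 3141 + 672 = 3813)
S(p) = 3*√3 (S(p) = √(6*(1 + 6) - 15) = √(6*7 - 15) = √(42 - 15) = √27 = 3*√3)
S(-4*0*3)/M = (3*√3)/3813 = (3*√3)*(1/3813) = √3/1271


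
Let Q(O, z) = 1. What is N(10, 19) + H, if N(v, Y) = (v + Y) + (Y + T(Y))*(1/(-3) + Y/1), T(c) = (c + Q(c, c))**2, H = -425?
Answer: 22276/3 ≈ 7425.3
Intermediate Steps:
T(c) = (1 + c)**2 (T(c) = (c + 1)**2 = (1 + c)**2)
N(v, Y) = Y + v + (-1/3 + Y)*(Y + (1 + Y)**2) (N(v, Y) = (v + Y) + (Y + (1 + Y)**2)*(1/(-3) + Y/1) = (Y + v) + (Y + (1 + Y)**2)*(1*(-1/3) + Y*1) = (Y + v) + (Y + (1 + Y)**2)*(-1/3 + Y) = (Y + v) + (-1/3 + Y)*(Y + (1 + Y)**2) = Y + v + (-1/3 + Y)*(Y + (1 + Y)**2))
N(10, 19) + H = (-1/3 + 19 + 10 + 19**3 + (8/3)*19**2) - 425 = (-1/3 + 19 + 10 + 6859 + (8/3)*361) - 425 = (-1/3 + 19 + 10 + 6859 + 2888/3) - 425 = 23551/3 - 425 = 22276/3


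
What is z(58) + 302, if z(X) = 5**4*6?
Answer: 4052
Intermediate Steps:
z(X) = 3750 (z(X) = 625*6 = 3750)
z(58) + 302 = 3750 + 302 = 4052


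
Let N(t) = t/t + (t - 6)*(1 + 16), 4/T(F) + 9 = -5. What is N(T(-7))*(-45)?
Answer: 33345/7 ≈ 4763.6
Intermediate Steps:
T(F) = -2/7 (T(F) = 4/(-9 - 5) = 4/(-14) = 4*(-1/14) = -2/7)
N(t) = -101 + 17*t (N(t) = 1 + (-6 + t)*17 = 1 + (-102 + 17*t) = -101 + 17*t)
N(T(-7))*(-45) = (-101 + 17*(-2/7))*(-45) = (-101 - 34/7)*(-45) = -741/7*(-45) = 33345/7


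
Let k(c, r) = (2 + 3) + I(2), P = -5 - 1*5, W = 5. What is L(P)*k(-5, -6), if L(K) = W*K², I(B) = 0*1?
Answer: 2500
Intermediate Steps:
P = -10 (P = -5 - 5 = -10)
I(B) = 0
L(K) = 5*K²
k(c, r) = 5 (k(c, r) = (2 + 3) + 0 = 5 + 0 = 5)
L(P)*k(-5, -6) = (5*(-10)²)*5 = (5*100)*5 = 500*5 = 2500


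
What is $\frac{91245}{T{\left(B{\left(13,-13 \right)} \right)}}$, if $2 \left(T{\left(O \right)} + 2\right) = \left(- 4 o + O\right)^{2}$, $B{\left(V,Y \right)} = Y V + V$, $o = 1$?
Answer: $\frac{385}{54} \approx 7.1296$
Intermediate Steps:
$B{\left(V,Y \right)} = V + V Y$ ($B{\left(V,Y \right)} = V Y + V = V + V Y$)
$T{\left(O \right)} = -2 + \frac{\left(-4 + O\right)^{2}}{2}$ ($T{\left(O \right)} = -2 + \frac{\left(\left(-4\right) 1 + O\right)^{2}}{2} = -2 + \frac{\left(-4 + O\right)^{2}}{2}$)
$\frac{91245}{T{\left(B{\left(13,-13 \right)} \right)}} = \frac{91245}{-2 + \frac{\left(-4 + 13 \left(1 - 13\right)\right)^{2}}{2}} = \frac{91245}{-2 + \frac{\left(-4 + 13 \left(-12\right)\right)^{2}}{2}} = \frac{91245}{-2 + \frac{\left(-4 - 156\right)^{2}}{2}} = \frac{91245}{-2 + \frac{\left(-160\right)^{2}}{2}} = \frac{91245}{-2 + \frac{1}{2} \cdot 25600} = \frac{91245}{-2 + 12800} = \frac{91245}{12798} = 91245 \cdot \frac{1}{12798} = \frac{385}{54}$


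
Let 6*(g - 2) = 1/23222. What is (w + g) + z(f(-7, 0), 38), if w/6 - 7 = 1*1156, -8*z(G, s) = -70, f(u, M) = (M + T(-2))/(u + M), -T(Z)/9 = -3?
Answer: 243439129/34833 ≈ 6988.8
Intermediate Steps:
T(Z) = 27 (T(Z) = -9*(-3) = 27)
f(u, M) = (27 + M)/(M + u) (f(u, M) = (M + 27)/(u + M) = (27 + M)/(M + u))
z(G, s) = 35/4 (z(G, s) = -1/8*(-70) = 35/4)
w = 6978 (w = 42 + 6*(1*1156) = 42 + 6*1156 = 42 + 6936 = 6978)
g = 278665/139332 (g = 2 + (1/6)/23222 = 2 + (1/6)*(1/23222) = 2 + 1/139332 = 278665/139332 ≈ 2.0000)
(w + g) + z(f(-7, 0), 38) = (6978 + 278665/139332) + 35/4 = 972537361/139332 + 35/4 = 243439129/34833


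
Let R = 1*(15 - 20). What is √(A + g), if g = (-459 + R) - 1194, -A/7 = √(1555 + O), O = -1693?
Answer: √(-1658 - 7*I*√138) ≈ 1.0094 - 40.731*I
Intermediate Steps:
R = -5 (R = 1*(-5) = -5)
A = -7*I*√138 (A = -7*√(1555 - 1693) = -7*I*√138 ≈ -82.231*I)
g = -1658 (g = (-459 - 5) - 1194 = -464 - 1194 = -1658)
√(A + g) = √(-7*I*√138 - 1658) = √(-1658 - 7*I*√138)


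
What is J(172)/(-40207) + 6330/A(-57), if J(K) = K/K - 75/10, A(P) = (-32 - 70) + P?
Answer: -169672851/4261942 ≈ -39.811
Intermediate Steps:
A(P) = -102 + P
J(K) = -13/2 (J(K) = 1 - 75*1/10 = 1 - 15/2 = -13/2)
J(172)/(-40207) + 6330/A(-57) = -13/2/(-40207) + 6330/(-102 - 57) = -13/2*(-1/40207) + 6330/(-159) = 13/80414 + 6330*(-1/159) = 13/80414 - 2110/53 = -169672851/4261942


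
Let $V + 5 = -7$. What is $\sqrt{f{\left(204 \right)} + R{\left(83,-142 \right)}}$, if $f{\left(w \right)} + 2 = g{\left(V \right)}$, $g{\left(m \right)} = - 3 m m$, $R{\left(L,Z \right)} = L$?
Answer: $3 i \sqrt{39} \approx 18.735 i$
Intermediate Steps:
$V = -12$ ($V = -5 - 7 = -12$)
$g{\left(m \right)} = - 3 m^{2}$
$f{\left(w \right)} = -434$ ($f{\left(w \right)} = -2 - 3 \left(-12\right)^{2} = -2 - 432 = -434$)
$\sqrt{f{\left(204 \right)} + R{\left(83,-142 \right)}} = \sqrt{-434 + 83} = \sqrt{-351} = 3 i \sqrt{39}$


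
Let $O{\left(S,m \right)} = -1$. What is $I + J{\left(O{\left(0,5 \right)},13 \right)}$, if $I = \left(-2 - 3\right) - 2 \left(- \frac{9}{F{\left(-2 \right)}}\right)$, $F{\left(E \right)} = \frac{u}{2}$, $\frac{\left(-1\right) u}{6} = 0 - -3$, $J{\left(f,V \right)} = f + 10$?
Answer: $2$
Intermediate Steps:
$J{\left(f,V \right)} = 10 + f$
$u = -18$ ($u = - 6 \left(0 - -3\right) = - 6 \left(0 + 3\right) = \left(-6\right) 3 = -18$)
$F{\left(E \right)} = -9$ ($F{\left(E \right)} = - \frac{18}{2} = \left(-18\right) \frac{1}{2} = -9$)
$I = -7$ ($I = \left(-2 - 3\right) - 2 \left(- \frac{9}{-9}\right) = -5 - 2 \left(\left(-9\right) \left(- \frac{1}{9}\right)\right) = -5 - 2 = -7$)
$I + J{\left(O{\left(0,5 \right)},13 \right)} = -7 + \left(10 - 1\right) = -7 + 9 = 2$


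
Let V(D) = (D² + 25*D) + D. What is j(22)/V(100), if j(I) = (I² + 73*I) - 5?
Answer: 139/840 ≈ 0.16548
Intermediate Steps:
V(D) = D² + 26*D
j(I) = -5 + I² + 73*I
j(22)/V(100) = (-5 + 22² + 73*22)/((100*(26 + 100))) = (-5 + 484 + 1606)/((100*126)) = 2085/12600 = 2085*(1/12600) = 139/840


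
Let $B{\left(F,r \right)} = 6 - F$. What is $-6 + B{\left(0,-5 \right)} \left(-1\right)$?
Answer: $-12$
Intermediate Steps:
$-6 + B{\left(0,-5 \right)} \left(-1\right) = -6 + \left(6 - 0\right) \left(-1\right) = -6 + \left(6 + 0\right) \left(-1\right) = -6 + 6 \left(-1\right) = -6 - 6 = -12$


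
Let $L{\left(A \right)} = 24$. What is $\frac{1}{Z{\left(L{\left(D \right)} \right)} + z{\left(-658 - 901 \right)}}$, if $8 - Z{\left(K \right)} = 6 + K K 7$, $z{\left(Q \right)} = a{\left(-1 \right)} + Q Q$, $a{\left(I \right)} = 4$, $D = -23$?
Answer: $\frac{1}{2426455} \approx 4.1212 \cdot 10^{-7}$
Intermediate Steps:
$z{\left(Q \right)} = 4 + Q^{2}$ ($z{\left(Q \right)} = 4 + Q Q = 4 + Q^{2}$)
$Z{\left(K \right)} = 2 - 7 K^{2}$ ($Z{\left(K \right)} = 8 - \left(6 + K K 7\right) = 8 - \left(6 + K^{2} \cdot 7\right) = 8 - \left(6 + 7 K^{2}\right) = 2 - 7 K^{2}$)
$\frac{1}{Z{\left(L{\left(D \right)} \right)} + z{\left(-658 - 901 \right)}} = \frac{1}{\left(2 - 7 \cdot 24^{2}\right) + \left(4 + \left(-658 - 901\right)^{2}\right)} = \frac{1}{\left(2 - 4032\right) + \left(4 + \left(-658 - 901\right)^{2}\right)} = \frac{1}{\left(2 - 4032\right) + \left(4 + \left(-1559\right)^{2}\right)} = \frac{1}{-4030 + \left(4 + 2430481\right)} = \frac{1}{-4030 + 2430485} = \frac{1}{2426455}$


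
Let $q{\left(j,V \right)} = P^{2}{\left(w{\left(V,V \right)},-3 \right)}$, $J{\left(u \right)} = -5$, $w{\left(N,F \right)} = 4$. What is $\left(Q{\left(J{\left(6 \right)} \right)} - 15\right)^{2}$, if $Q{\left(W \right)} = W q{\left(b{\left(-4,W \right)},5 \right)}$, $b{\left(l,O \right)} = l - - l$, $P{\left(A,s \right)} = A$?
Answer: $9025$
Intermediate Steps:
$b{\left(l,O \right)} = 2 l$ ($b{\left(l,O \right)} = l + l = 2 l$)
$q{\left(j,V \right)} = 16$ ($q{\left(j,V \right)} = 4^{2} = 16$)
$Q{\left(W \right)} = 16 W$ ($Q{\left(W \right)} = W 16 = 16 W$)
$\left(Q{\left(J{\left(6 \right)} \right)} - 15\right)^{2} = \left(16 \left(-5\right) - 15\right)^{2} = \left(-80 - 15\right)^{2} = \left(-95\right)^{2} = 9025$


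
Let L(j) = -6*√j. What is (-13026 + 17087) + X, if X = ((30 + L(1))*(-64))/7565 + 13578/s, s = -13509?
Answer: 138297601097/34065195 ≈ 4059.8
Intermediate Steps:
X = -41155798/34065195 (X = ((30 - 6*√1)*(-64))/7565 + 13578/(-13509) = ((30 - 6*1)*(-64))*(1/7565) + 13578*(-1/13509) = ((30 - 6)*(-64))*(1/7565) - 4526/4503 = (24*(-64))*(1/7565) - 4526/4503 = -1536*1/7565 - 4526/4503 = -1536/7565 - 4526/4503 = -41155798/34065195 ≈ -1.2081)
(-13026 + 17087) + X = (-13026 + 17087) - 41155798/34065195 = 4061 - 41155798/34065195 = 138297601097/34065195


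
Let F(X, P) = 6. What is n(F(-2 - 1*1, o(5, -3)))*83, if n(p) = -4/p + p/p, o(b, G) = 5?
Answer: 83/3 ≈ 27.667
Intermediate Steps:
n(p) = 1 - 4/p (n(p) = -4/p + 1 = 1 - 4/p)
n(F(-2 - 1*1, o(5, -3)))*83 = ((-4 + 6)/6)*83 = ((⅙)*2)*83 = (⅓)*83 = 83/3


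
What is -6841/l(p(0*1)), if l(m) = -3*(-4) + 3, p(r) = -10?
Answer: -6841/15 ≈ -456.07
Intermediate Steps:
l(m) = 15 (l(m) = 12 + 3 = 15)
-6841/l(p(0*1)) = -6841/15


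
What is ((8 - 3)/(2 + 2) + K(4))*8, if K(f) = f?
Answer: 42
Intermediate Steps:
((8 - 3)/(2 + 2) + K(4))*8 = ((8 - 3)/(2 + 2) + 4)*8 = (5/4 + 4)*8 = (21/4)*8 = 42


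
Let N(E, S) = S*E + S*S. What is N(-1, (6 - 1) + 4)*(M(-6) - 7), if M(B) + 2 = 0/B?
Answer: -648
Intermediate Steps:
M(B) = -2 (M(B) = -2 + 0/B = -2 + 0 = -2)
N(E, S) = S² + E*S (N(E, S) = E*S + S² = S² + E*S)
N(-1, (6 - 1) + 4)*(M(-6) - 7) = (((6 - 1) + 4)*(-1 + ((6 - 1) + 4)))*(-2 - 7) = ((5 + 4)*(-1 + (5 + 4)))*(-9) = (9*(-1 + 9))*(-9) = (9*8)*(-9) = 72*(-9) = -648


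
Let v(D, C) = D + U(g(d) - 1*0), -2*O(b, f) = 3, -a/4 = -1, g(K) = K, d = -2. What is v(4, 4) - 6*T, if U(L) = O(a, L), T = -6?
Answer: 77/2 ≈ 38.500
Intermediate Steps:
a = 4 (a = -4*(-1) = 4)
O(b, f) = -3/2 (O(b, f) = -½*3 = -3/2)
U(L) = -3/2
v(D, C) = -3/2 + D (v(D, C) = D - 3/2 = -3/2 + D)
v(4, 4) - 6*T = (-3/2 + 4) - 6*(-6) = 5/2 + 36 = 77/2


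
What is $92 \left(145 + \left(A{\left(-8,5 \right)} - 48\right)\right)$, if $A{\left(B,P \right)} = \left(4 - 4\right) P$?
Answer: $8924$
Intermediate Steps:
$A{\left(B,P \right)} = 0$ ($A{\left(B,P \right)} = 0 P = 0$)
$92 \left(145 + \left(A{\left(-8,5 \right)} - 48\right)\right) = 92 \left(145 + \left(0 - 48\right)\right) = 92 \left(145 - 48\right) = 92 \cdot 97 = 8924$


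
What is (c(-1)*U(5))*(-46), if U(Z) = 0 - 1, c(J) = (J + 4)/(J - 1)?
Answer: -69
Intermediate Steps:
c(J) = (4 + J)/(-1 + J)
U(Z) = -1
(c(-1)*U(5))*(-46) = (((4 - 1)/(-1 - 1))*(-1))*(-46) = ((3/(-2))*(-1))*(-46) = (-1/2*3*(-1))*(-46) = -3/2*(-1)*(-46) = (3/2)*(-46) = -69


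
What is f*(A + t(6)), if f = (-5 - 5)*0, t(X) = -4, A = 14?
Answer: 0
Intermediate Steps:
f = 0 (f = -10*0 = 0)
f*(A + t(6)) = 0*(14 - 4) = 0*10 = 0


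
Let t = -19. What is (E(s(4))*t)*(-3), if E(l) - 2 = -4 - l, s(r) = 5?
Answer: -399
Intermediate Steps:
E(l) = -2 - l (E(l) = 2 + (-4 - l) = -2 - l)
(E(s(4))*t)*(-3) = ((-2 - 1*5)*(-19))*(-3) = ((-2 - 5)*(-19))*(-3) = -7*(-19)*(-3) = 133*(-3) = -399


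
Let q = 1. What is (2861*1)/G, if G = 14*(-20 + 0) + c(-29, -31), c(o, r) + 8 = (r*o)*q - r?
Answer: 2861/642 ≈ 4.4564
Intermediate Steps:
c(o, r) = -8 - r + o*r (c(o, r) = -8 + ((r*o)*1 - r) = -8 + ((o*r)*1 - r) = -8 + (o*r - r) = -8 + (-r + o*r) = -8 - r + o*r)
G = 642 (G = 14*(-20 + 0) + (-8 - 1*(-31) - 29*(-31)) = 14*(-20) + (-8 + 31 + 899) = -280 + 922 = 642)
(2861*1)/G = (2861*1)/642 = 2861*(1/642) = 2861/642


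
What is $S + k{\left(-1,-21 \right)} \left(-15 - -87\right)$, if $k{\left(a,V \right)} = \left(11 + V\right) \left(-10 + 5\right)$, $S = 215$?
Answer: $3815$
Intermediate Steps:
$k{\left(a,V \right)} = -55 - 5 V$ ($k{\left(a,V \right)} = \left(11 + V\right) \left(-5\right) = -55 - 5 V$)
$S + k{\left(-1,-21 \right)} \left(-15 - -87\right) = 215 + \left(-55 - -105\right) \left(-15 - -87\right) = 215 + \left(-55 + 105\right) \left(-15 + 87\right) = 215 + 50 \cdot 72 = 215 + 3600 = 3815$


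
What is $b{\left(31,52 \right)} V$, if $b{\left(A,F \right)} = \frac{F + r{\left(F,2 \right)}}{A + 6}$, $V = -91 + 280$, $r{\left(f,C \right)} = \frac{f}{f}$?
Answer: $\frac{10017}{37} \approx 270.73$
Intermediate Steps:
$r{\left(f,C \right)} = 1$
$V = 189$
$b{\left(A,F \right)} = \frac{1 + F}{6 + A}$ ($b{\left(A,F \right)} = \frac{F + 1}{A + 6} = \frac{1 + F}{6 + A}$)
$b{\left(31,52 \right)} V = \frac{1 + 52}{6 + 31} \cdot 189 = \frac{1}{37} \cdot 53 \cdot 189 = \frac{53}{37} \cdot 189 = \frac{10017}{37}$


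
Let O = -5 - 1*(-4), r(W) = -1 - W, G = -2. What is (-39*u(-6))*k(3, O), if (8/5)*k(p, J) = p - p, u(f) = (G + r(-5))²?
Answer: 0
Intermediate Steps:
O = -1 (O = -5 + 4 = -1)
u(f) = 4 (u(f) = (-2 + (-1 - 1*(-5)))² = (-2 + (-1 + 5))² = (-2 + 4)² = 2² = 4)
k(p, J) = 0 (k(p, J) = 5*(p - p)/8 = (5/8)*0 = 0)
(-39*u(-6))*k(3, O) = -39*4*0 = -156*0 = 0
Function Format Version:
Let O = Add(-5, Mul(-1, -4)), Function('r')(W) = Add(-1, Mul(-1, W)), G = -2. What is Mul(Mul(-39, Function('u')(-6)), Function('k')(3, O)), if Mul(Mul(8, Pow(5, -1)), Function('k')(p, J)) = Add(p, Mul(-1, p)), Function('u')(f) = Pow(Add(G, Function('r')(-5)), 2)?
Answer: 0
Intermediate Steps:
O = -1 (O = Add(-5, 4) = -1)
Function('u')(f) = 4 (Function('u')(f) = Pow(Add(-2, Add(-1, Mul(-1, -5))), 2) = Pow(Add(-2, Add(-1, 5)), 2) = Pow(Add(-2, 4), 2) = Pow(2, 2) = 4)
Function('k')(p, J) = 0 (Function('k')(p, J) = Mul(Rational(5, 8), Add(p, Mul(-1, p))) = Mul(Rational(5, 8), 0) = 0)
Mul(Mul(-39, Function('u')(-6)), Function('k')(3, O)) = Mul(Mul(-39, 4), 0) = Mul(-156, 0) = 0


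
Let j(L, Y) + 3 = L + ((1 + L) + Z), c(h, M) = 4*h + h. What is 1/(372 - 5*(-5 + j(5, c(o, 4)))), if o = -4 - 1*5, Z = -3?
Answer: 1/372 ≈ 0.0026882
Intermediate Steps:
o = -9 (o = -4 - 5 = -9)
c(h, M) = 5*h
j(L, Y) = -5 + 2*L (j(L, Y) = -3 + (L + ((1 + L) - 3)) = -3 + (L + (-2 + L)) = -3 + (-2 + 2*L) = -5 + 2*L)
1/(372 - 5*(-5 + j(5, c(o, 4)))) = 1/(372 - 5*(-5 + (-5 + 2*5))) = 1/(372 - 5*(-5 + (-5 + 10))) = 1/(372 - 5*(-5 + 5)) = 1/(372 - 5*0) = 1/(372 + 0) = 1/372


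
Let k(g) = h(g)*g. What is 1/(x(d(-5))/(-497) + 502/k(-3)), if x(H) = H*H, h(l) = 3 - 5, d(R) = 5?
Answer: 1491/124672 ≈ 0.011959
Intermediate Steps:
h(l) = -2
k(g) = -2*g
x(H) = H**2
1/(x(d(-5))/(-497) + 502/k(-3)) = 1/(5**2/(-497) + 502/((-2*(-3)))) = 1/(25*(-1/497) + 502/6) = 1/(-25/497 + 502*(1/6)) = 1/(-25/497 + 251/3) = 1/(124672/1491) = 1491/124672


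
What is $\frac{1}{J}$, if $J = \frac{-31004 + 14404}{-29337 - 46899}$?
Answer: $\frac{19059}{4150} \approx 4.5925$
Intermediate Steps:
$J = \frac{4150}{19059}$ ($J = - \frac{16600}{-76236} = \left(-16600\right) \left(- \frac{1}{76236}\right) = \frac{4150}{19059} \approx 0.21774$)
$\frac{1}{J} = \frac{1}{\frac{4150}{19059}} = \frac{19059}{4150}$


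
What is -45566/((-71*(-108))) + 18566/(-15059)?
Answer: -414271241/57736206 ≈ -7.1752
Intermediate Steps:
-45566/((-71*(-108))) + 18566/(-15059) = -45566/7668 + 18566*(-1/15059) = -45566*1/7668 - 18566/15059 = -22783/3834 - 18566/15059 = -414271241/57736206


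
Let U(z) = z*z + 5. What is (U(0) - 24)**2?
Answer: 361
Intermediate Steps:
U(z) = 5 + z**2 (U(z) = z**2 + 5 = 5 + z**2)
(U(0) - 24)**2 = ((5 + 0**2) - 24)**2 = ((5 + 0) - 24)**2 = (5 - 24)**2 = (-19)**2 = 361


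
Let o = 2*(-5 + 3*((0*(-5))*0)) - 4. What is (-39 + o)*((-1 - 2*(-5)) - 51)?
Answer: 2226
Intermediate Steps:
o = -14 (o = 2*(-5 + 3*(0*0)) - 4 = 2*(-5 + 3*0) - 4 = 2*(-5 + 0) - 4 = 2*(-5) - 4 = -10 - 4 = -14)
(-39 + o)*((-1 - 2*(-5)) - 51) = (-39 - 14)*((-1 - 2*(-5)) - 51) = -53*((-1 + 10) - 51) = -53*(9 - 51) = -53*(-42) = 2226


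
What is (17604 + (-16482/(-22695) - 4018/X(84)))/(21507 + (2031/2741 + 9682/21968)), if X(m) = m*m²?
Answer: 3031303328588517611/3703428670589584020 ≈ 0.81851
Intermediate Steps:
X(m) = m³
(17604 + (-16482/(-22695) - 4018/X(84)))/(21507 + (2031/2741 + 9682/21968)) = (17604 + (-16482/(-22695) - 4018/(84³)))/(21507 + (2031/2741 + 9682/21968)) = (17604 + (-16482*(-1/22695) - 4018/592704))/(21507 + (2031*(1/2741) + 9682*(1/21968))) = (17604 + (5494/7565 - 4018*1/592704))/(21507 + (2031/2741 + 4841/10984)) = (17604 + (5494/7565 - 41/6048))/(21507 + 35577685/30107144) = (17604 + 32917547/45753120)/(647549923693/30107144) = (805470842027/45753120)*(30107144/647549923693) = 3031303328588517611/3703428670589584020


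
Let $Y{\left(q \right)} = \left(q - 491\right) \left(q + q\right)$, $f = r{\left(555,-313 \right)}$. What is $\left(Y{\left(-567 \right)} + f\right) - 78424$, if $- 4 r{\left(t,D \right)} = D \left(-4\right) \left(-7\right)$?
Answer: $1123539$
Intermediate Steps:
$r{\left(t,D \right)} = - 7 D$ ($r{\left(t,D \right)} = - \frac{D \left(-4\right) \left(-7\right)}{4} = - \frac{- 4 D \left(-7\right)}{4} = - \frac{28 D}{4} = - 7 D$)
$f = 2191$ ($f = \left(-7\right) \left(-313\right) = 2191$)
$Y{\left(q \right)} = 2 q \left(-491 + q\right)$ ($Y{\left(q \right)} = \left(-491 + q\right) 2 q = 2 q \left(-491 + q\right)$)
$\left(Y{\left(-567 \right)} + f\right) - 78424 = \left(2 \left(-567\right) \left(-491 - 567\right) + 2191\right) - 78424 = \left(2 \left(-567\right) \left(-1058\right) + 2191\right) - 78424 = \left(1199772 + 2191\right) - 78424 = 1201963 - 78424 = 1123539$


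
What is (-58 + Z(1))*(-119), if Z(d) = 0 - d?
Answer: 7021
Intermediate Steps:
Z(d) = -d
(-58 + Z(1))*(-119) = (-58 - 1*1)*(-119) = (-58 - 1)*(-119) = -59*(-119) = 7021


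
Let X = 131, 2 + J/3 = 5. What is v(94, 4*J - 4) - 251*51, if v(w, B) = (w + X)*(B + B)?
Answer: 1599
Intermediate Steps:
J = 9 (J = -6 + 3*5 = -6 + 15 = 9)
v(w, B) = 2*B*(131 + w) (v(w, B) = (w + 131)*(B + B) = (131 + w)*(2*B) = 2*B*(131 + w))
v(94, 4*J - 4) - 251*51 = 2*(4*9 - 4)*(131 + 94) - 251*51 = 2*(36 - 4)*225 - 12801 = 2*32*225 - 12801 = 14400 - 12801 = 1599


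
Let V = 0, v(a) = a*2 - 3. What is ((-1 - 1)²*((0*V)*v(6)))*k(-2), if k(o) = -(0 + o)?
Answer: 0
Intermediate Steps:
v(a) = -3 + 2*a (v(a) = 2*a - 3 = -3 + 2*a)
k(o) = -o
((-1 - 1)²*((0*V)*v(6)))*k(-2) = ((-1 - 1)²*((0*0)*(-3 + 2*6)))*(-1*(-2)) = ((-2)²*(0*(-3 + 12)))*2 = (4*(0*9))*2 = (4*0)*2 = 0*2 = 0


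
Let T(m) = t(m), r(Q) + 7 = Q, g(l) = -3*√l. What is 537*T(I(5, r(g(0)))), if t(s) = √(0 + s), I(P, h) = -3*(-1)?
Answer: 537*√3 ≈ 930.11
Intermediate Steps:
r(Q) = -7 + Q
I(P, h) = 3
t(s) = √s
T(m) = √m
537*T(I(5, r(g(0)))) = 537*√3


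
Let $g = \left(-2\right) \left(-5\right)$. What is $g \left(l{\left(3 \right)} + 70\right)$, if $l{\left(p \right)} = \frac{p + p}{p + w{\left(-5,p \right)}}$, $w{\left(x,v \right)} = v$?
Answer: $710$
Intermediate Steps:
$g = 10$
$l{\left(p \right)} = 1$ ($l{\left(p \right)} = \frac{p + p}{p + p} = \frac{2 p}{2 p} = 2 p \frac{1}{2 p} = 1$)
$g \left(l{\left(3 \right)} + 70\right) = 10 \left(1 + 70\right) = 10 \cdot 71 = 710$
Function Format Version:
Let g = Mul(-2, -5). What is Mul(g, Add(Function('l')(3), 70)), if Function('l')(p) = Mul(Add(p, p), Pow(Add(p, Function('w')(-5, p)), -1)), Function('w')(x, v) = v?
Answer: 710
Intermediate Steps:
g = 10
Function('l')(p) = 1 (Function('l')(p) = Mul(Add(p, p), Pow(Add(p, p), -1)) = Mul(Mul(2, p), Pow(Mul(2, p), -1)) = Mul(Mul(2, p), Mul(Rational(1, 2), Pow(p, -1))) = 1)
Mul(g, Add(Function('l')(3), 70)) = Mul(10, Add(1, 70)) = Mul(10, 71) = 710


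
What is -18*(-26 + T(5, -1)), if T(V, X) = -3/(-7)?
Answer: 3222/7 ≈ 460.29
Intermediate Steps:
T(V, X) = 3/7 (T(V, X) = -3*(-⅐) = 3/7)
-18*(-26 + T(5, -1)) = -18*(-26 + 3/7) = -18*(-179/7) = 3222/7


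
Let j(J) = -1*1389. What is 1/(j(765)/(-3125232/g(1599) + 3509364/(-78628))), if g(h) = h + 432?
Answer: 7023840555/6161506307 ≈ 1.1400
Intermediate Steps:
g(h) = 432 + h
j(J) = -1389
1/(j(765)/(-3125232/g(1599) + 3509364/(-78628))) = 1/(-1389/(-3125232/(432 + 1599) + 3509364/(-78628))) = 1/(-1389/(-3125232/2031 + 3509364*(-1/78628))) = 1/(-1389/(-3125232*1/2031 - 877341/19657)) = 1/(-1389/(-1041744/677 - 877341/19657)) = 1/(-1389/(-21071521665/13307789)) = 1/(-1389*(-13307789/21071521665)) = 1/(6161506307/7023840555) = 7023840555/6161506307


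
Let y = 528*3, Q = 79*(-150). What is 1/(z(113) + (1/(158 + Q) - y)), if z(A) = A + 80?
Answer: -11692/16263573 ≈ -0.00071891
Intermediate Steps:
z(A) = 80 + A
Q = -11850
y = 1584
1/(z(113) + (1/(158 + Q) - y)) = 1/((80 + 113) + (1/(158 - 11850) - 1*1584)) = 1/(193 + (1/(-11692) - 1584)) = 1/(193 + (-1/11692 - 1584)) = 1/(193 - 18520129/11692) = 1/(-16263573/11692) = -11692/16263573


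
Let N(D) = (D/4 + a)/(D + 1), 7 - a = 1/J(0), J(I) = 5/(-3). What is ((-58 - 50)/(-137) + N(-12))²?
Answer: 7778521/56776225 ≈ 0.13700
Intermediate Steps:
J(I) = -5/3 (J(I) = 5*(-⅓) = -5/3)
a = 38/5 (a = 7 - 1/(-5/3) = 7 - 1*(-⅗) = 7 + ⅗ = 38/5 ≈ 7.6000)
N(D) = (38/5 + D/4)/(1 + D) (N(D) = (D/4 + 38/5)/(D + 1) = (D*(¼) + 38/5)/(1 + D) = (D/4 + 38/5)/(1 + D) = (38/5 + D/4)/(1 + D))
((-58 - 50)/(-137) + N(-12))² = ((-58 - 50)/(-137) + (152 + 5*(-12))/(20*(1 - 12)))² = (-108*(-1/137) + (1/20)*(152 - 60)/(-11))² = (108/137 + (1/20)*(-1/11)*92)² = (108/137 - 23/55)² = (2789/7535)² = 7778521/56776225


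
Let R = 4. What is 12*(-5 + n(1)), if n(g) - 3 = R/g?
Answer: 24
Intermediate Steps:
n(g) = 3 + 4/g
12*(-5 + n(1)) = 12*(-5 + (3 + 4/1)) = 12*(-5 + (3 + 4*1)) = 12*(-5 + (3 + 4)) = 12*(-5 + 7) = 12*2 = 24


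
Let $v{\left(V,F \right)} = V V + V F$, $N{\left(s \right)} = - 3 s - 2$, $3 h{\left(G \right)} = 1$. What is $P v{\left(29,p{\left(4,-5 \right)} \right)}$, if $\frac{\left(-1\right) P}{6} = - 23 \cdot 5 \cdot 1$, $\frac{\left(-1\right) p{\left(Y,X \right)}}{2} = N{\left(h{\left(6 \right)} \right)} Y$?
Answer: $1060530$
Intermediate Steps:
$h{\left(G \right)} = \frac{1}{3}$ ($h{\left(G \right)} = \frac{1}{3} \cdot 1 = \frac{1}{3}$)
$N{\left(s \right)} = -2 - 3 s$
$p{\left(Y,X \right)} = 6 Y$ ($p{\left(Y,X \right)} = - 2 \left(-2 - 1\right) Y = - 2 \left(- 3 Y\right) = 6 Y$)
$v{\left(V,F \right)} = V^{2} + F V$
$P = 690$ ($P = - 6 \left(- 23 \cdot 5 \cdot 1\right) = - 6 \left(\left(-23\right) 5\right) = \left(-6\right) \left(-115\right) = 690$)
$P v{\left(29,p{\left(4,-5 \right)} \right)} = 690 \cdot 29 \left(6 \cdot 4 + 29\right) = 690 \cdot 29 \left(24 + 29\right) = 690 \cdot 29 \cdot 53 = 690 \cdot 1537 = 1060530$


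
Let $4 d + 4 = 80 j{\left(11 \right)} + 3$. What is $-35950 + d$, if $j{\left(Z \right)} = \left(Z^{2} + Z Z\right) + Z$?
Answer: $- \frac{123561}{4} \approx -30890.0$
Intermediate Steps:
$j{\left(Z \right)} = Z + 2 Z^{2}$ ($j{\left(Z \right)} = \left(Z^{2} + Z^{2}\right) + Z = 2 Z^{2} + Z = Z + 2 Z^{2}$)
$d = \frac{20239}{4}$ ($d = -1 + \frac{80 \cdot 11 \left(1 + 2 \cdot 11\right) + 3}{4} = -1 + \frac{80 \cdot 11 \left(1 + 22\right) + 3}{4} = -1 + \frac{80 \cdot 11 \cdot 23 + 3}{4} = -1 + \frac{80 \cdot 253 + 3}{4} = -1 + \frac{20240 + 3}{4} = -1 + \frac{1}{4} \cdot 20243 = -1 + \frac{20243}{4} = \frac{20239}{4} \approx 5059.8$)
$-35950 + d = -35950 + \frac{20239}{4} = - \frac{123561}{4}$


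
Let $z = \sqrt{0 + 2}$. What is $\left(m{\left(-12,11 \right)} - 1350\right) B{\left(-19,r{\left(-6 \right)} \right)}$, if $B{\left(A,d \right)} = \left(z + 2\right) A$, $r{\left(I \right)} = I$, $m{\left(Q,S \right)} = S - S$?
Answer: $51300 + 25650 \sqrt{2} \approx 87575.0$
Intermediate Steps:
$m{\left(Q,S \right)} = 0$
$z = \sqrt{2} \approx 1.4142$
$B{\left(A,d \right)} = A \left(2 + \sqrt{2}\right)$ ($B{\left(A,d \right)} = \left(\sqrt{2} + 2\right) A = \left(2 + \sqrt{2}\right) A = A \left(2 + \sqrt{2}\right)$)
$\left(m{\left(-12,11 \right)} - 1350\right) B{\left(-19,r{\left(-6 \right)} \right)} = \left(0 - 1350\right) \left(- 19 \left(2 + \sqrt{2}\right)\right) = - 1350 \left(-38 - 19 \sqrt{2}\right) = 51300 + 25650 \sqrt{2}$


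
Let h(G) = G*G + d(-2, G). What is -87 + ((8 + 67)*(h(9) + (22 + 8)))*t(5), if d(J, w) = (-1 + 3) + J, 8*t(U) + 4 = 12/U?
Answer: -1752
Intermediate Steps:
t(U) = -½ + 3/(2*U) (t(U) = -½ + (12/U)/8 = -½ + 3/(2*U))
d(J, w) = 2 + J
h(G) = G² (h(G) = G*G + (2 - 2) = G² + 0 = G²)
-87 + ((8 + 67)*(h(9) + (22 + 8)))*t(5) = -87 + ((8 + 67)*(9² + (22 + 8)))*((½)*(3 - 1*5)/5) = -87 + (75*(81 + 30))*((½)*(⅕)*(3 - 5)) = -87 + (75*111)*((½)*(⅕)*(-2)) = -87 + 8325*(-⅕) = -87 - 1665 = -1752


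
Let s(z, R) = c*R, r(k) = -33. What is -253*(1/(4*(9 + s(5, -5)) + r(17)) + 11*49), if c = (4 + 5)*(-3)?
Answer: -74047534/543 ≈ -1.3637e+5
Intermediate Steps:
c = -27 (c = 9*(-3) = -27)
s(z, R) = -27*R
-253*(1/(4*(9 + s(5, -5)) + r(17)) + 11*49) = -253*(1/(4*(9 - 27*(-5)) - 33) + 11*49) = -253*(1/(4*(9 + 135) - 33) + 539) = -253*(1/(4*144 - 33) + 539) = -253*(1/(576 - 33) + 539) = -253*(1/543 + 539) = -253*292678/543 = -74047534/543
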